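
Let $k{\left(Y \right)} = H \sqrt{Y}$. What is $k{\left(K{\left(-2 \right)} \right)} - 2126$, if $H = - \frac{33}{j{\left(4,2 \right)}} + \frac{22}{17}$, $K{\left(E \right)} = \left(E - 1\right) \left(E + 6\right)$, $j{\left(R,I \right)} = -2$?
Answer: $-2126 + \frac{605 i \sqrt{3}}{17} \approx -2126.0 + 61.641 i$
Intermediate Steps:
$K{\left(E \right)} = \left(-1 + E\right) \left(6 + E\right)$
$H = \frac{605}{34}$ ($H = - \frac{33}{-2} + \frac{22}{17} = \left(-33\right) \left(- \frac{1}{2}\right) + 22 \cdot \frac{1}{17} = \frac{33}{2} + \frac{22}{17} = \frac{605}{34} \approx 17.794$)
$k{\left(Y \right)} = \frac{605 \sqrt{Y}}{34}$
$k{\left(K{\left(-2 \right)} \right)} - 2126 = \frac{605 \sqrt{-6 + \left(-2\right)^{2} + 5 \left(-2\right)}}{34} - 2126 = \frac{605 \sqrt{-6 + 4 - 10}}{34} - 2126 = \frac{605 \sqrt{-12}}{34} - 2126 = \frac{605 \cdot 2 i \sqrt{3}}{34} - 2126 = \frac{605 i \sqrt{3}}{17} - 2126 = -2126 + \frac{605 i \sqrt{3}}{17}$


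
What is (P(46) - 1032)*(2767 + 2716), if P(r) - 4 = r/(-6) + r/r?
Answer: -17019232/3 ≈ -5.6731e+6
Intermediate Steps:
P(r) = 5 - r/6 (P(r) = 4 + (r/(-6) + r/r) = 4 + (r*(-⅙) + 1) = 4 + (-r/6 + 1) = 4 + (1 - r/6) = 5 - r/6)
(P(46) - 1032)*(2767 + 2716) = ((5 - ⅙*46) - 1032)*(2767 + 2716) = ((5 - 23/3) - 1032)*5483 = (-8/3 - 1032)*5483 = -3104/3*5483 = -17019232/3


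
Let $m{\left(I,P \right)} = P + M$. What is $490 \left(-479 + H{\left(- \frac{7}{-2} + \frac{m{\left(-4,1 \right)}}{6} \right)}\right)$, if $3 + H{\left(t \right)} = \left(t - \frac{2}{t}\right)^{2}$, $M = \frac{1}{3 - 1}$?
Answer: $- \frac{83199599}{360} \approx -2.3111 \cdot 10^{5}$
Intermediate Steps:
$M = \frac{1}{2} \approx 0.5$
$m{\left(I,P \right)} = \frac{1}{2} + P$ ($m{\left(I,P \right)} = P + \frac{1}{2} = \frac{1}{2} + P$)
$H{\left(t \right)} = -3 + \left(t - \frac{2}{t}\right)^{2}$
$490 \left(-479 + H{\left(- \frac{7}{-2} + \frac{m{\left(-4,1 \right)}}{6} \right)}\right) = 490 \left(-479 + \left(-7 + \left(- \frac{7}{-2} + \frac{\frac{1}{2} + 1}{6}\right)^{2} + \frac{4}{\left(- \frac{7}{-2} + \frac{\frac{1}{2} + 1}{6}\right)^{2}}\right)\right) = 490 \left(-479 + \left(-7 + \left(\left(-7\right) \left(- \frac{1}{2}\right) + \frac{3}{2} \cdot \frac{1}{6}\right)^{2} + \frac{4}{\left(\left(-7\right) \left(- \frac{1}{2}\right) + \frac{3}{2} \cdot \frac{1}{6}\right)^{2}}\right)\right) = 490 \left(-479 + \left(-7 + \left(\frac{7}{2} + \frac{1}{4}\right)^{2} + \frac{4}{\left(\frac{7}{2} + \frac{1}{4}\right)^{2}}\right)\right) = 490 \left(-479 + \left(-7 + \left(\frac{15}{4}\right)^{2} + \frac{4}{\frac{225}{16}}\right)\right) = 490 \left(-479 + \left(-7 + \frac{225}{16} + 4 \cdot \frac{16}{225}\right)\right) = 490 \left(-479 + \left(-7 + \frac{225}{16} + \frac{64}{225}\right)\right) = 490 \left(-479 + \frac{26449}{3600}\right) = 490 \left(- \frac{1697951}{3600}\right) = - \frac{83199599}{360}$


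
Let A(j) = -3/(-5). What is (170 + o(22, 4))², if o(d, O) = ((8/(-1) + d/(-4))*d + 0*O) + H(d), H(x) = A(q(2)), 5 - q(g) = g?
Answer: 399424/25 ≈ 15977.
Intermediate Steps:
q(g) = 5 - g
A(j) = ⅗ (A(j) = -3*(-⅕) = ⅗)
H(x) = ⅗
o(d, O) = ⅗ + d*(-8 - d/4) (o(d, O) = ((8/(-1) + d/(-4))*d + 0*O) + ⅗ = ((8*(-1) + d*(-¼))*d + 0) + ⅗ = ((-8 - d/4)*d + 0) + ⅗ = (d*(-8 - d/4) + 0) + ⅗ = d*(-8 - d/4) + ⅗ = ⅗ + d*(-8 - d/4))
(170 + o(22, 4))² = (170 + (⅗ - 8*22 - ¼*22²))² = (170 + (⅗ - 176 - ¼*484))² = (170 + (⅗ - 176 - 121))² = (170 - 1482/5)² = (-632/5)² = 399424/25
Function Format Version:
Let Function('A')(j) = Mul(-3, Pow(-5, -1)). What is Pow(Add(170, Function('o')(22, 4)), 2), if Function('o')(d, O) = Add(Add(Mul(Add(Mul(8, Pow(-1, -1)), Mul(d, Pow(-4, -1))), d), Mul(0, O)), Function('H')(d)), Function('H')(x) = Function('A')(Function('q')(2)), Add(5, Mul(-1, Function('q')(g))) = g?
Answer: Rational(399424, 25) ≈ 15977.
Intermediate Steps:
Function('q')(g) = Add(5, Mul(-1, g))
Function('A')(j) = Rational(3, 5) (Function('A')(j) = Mul(-3, Rational(-1, 5)) = Rational(3, 5))
Function('H')(x) = Rational(3, 5)
Function('o')(d, O) = Add(Rational(3, 5), Mul(d, Add(-8, Mul(Rational(-1, 4), d)))) (Function('o')(d, O) = Add(Add(Mul(Add(Mul(8, Pow(-1, -1)), Mul(d, Pow(-4, -1))), d), Mul(0, O)), Rational(3, 5)) = Add(Add(Mul(Add(Mul(8, -1), Mul(d, Rational(-1, 4))), d), 0), Rational(3, 5)) = Add(Add(Mul(Add(-8, Mul(Rational(-1, 4), d)), d), 0), Rational(3, 5)) = Add(Add(Mul(d, Add(-8, Mul(Rational(-1, 4), d))), 0), Rational(3, 5)) = Add(Mul(d, Add(-8, Mul(Rational(-1, 4), d))), Rational(3, 5)) = Add(Rational(3, 5), Mul(d, Add(-8, Mul(Rational(-1, 4), d)))))
Pow(Add(170, Function('o')(22, 4)), 2) = Pow(Add(170, Add(Rational(3, 5), Mul(-8, 22), Mul(Rational(-1, 4), Pow(22, 2)))), 2) = Pow(Add(170, Add(Rational(3, 5), -176, Mul(Rational(-1, 4), 484))), 2) = Pow(Add(170, Add(Rational(3, 5), -176, -121)), 2) = Pow(Add(170, Rational(-1482, 5)), 2) = Pow(Rational(-632, 5), 2) = Rational(399424, 25)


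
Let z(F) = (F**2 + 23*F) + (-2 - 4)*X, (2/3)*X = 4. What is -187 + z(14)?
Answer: 295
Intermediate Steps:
X = 6 (X = (3/2)*4 = 6)
z(F) = -36 + F**2 + 23*F (z(F) = (F**2 + 23*F) + (-2 - 4)*6 = (F**2 + 23*F) - 6*6 = (F**2 + 23*F) - 36 = -36 + F**2 + 23*F)
-187 + z(14) = -187 + (-36 + 14**2 + 23*14) = -187 + (-36 + 196 + 322) = -187 + 482 = 295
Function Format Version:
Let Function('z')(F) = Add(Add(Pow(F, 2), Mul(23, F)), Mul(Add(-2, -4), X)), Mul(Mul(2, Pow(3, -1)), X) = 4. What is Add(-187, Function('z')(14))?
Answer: 295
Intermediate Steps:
X = 6 (X = Mul(Rational(3, 2), 4) = 6)
Function('z')(F) = Add(-36, Pow(F, 2), Mul(23, F)) (Function('z')(F) = Add(Add(Pow(F, 2), Mul(23, F)), Mul(Add(-2, -4), 6)) = Add(Add(Pow(F, 2), Mul(23, F)), Mul(-6, 6)) = Add(Add(Pow(F, 2), Mul(23, F)), -36) = Add(-36, Pow(F, 2), Mul(23, F)))
Add(-187, Function('z')(14)) = Add(-187, Add(-36, Pow(14, 2), Mul(23, 14))) = Add(-187, Add(-36, 196, 322)) = Add(-187, 482) = 295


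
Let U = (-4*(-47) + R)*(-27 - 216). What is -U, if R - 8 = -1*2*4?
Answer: 45684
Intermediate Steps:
R = 0 (R = 8 - 1*2*4 = 8 - 2*4 = 8 - 8 = 0)
U = -45684 (U = (-4*(-47) + 0)*(-27 - 216) = (188 + 0)*(-243) = 188*(-243) = -45684)
-U = -1*(-45684) = 45684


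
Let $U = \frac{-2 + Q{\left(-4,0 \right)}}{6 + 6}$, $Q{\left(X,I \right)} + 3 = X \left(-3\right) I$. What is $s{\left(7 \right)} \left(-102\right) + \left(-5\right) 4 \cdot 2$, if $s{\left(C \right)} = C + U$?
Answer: $- \frac{1423}{2} \approx -711.5$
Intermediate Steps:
$Q{\left(X,I \right)} = -3 - 3 I X$ ($Q{\left(X,I \right)} = -3 + X \left(-3\right) I = -3 + - 3 X I = -3 - 3 I X$)
$U = - \frac{5}{12}$ ($U = \frac{-2 - \left(3 + 0 \left(-4\right)\right)}{6 + 6} = \frac{-2 + \left(-3 + 0\right)}{12} = \left(-2 - 3\right) \frac{1}{12} = \left(-5\right) \frac{1}{12} = - \frac{5}{12} \approx -0.41667$)
$s{\left(C \right)} = - \frac{5}{12} + C$ ($s{\left(C \right)} = C - \frac{5}{12} = - \frac{5}{12} + C$)
$s{\left(7 \right)} \left(-102\right) + \left(-5\right) 4 \cdot 2 = \left(- \frac{5}{12} + 7\right) \left(-102\right) + \left(-5\right) 4 \cdot 2 = \frac{79}{12} \left(-102\right) - 40 = - \frac{1343}{2} - 40 = - \frac{1423}{2}$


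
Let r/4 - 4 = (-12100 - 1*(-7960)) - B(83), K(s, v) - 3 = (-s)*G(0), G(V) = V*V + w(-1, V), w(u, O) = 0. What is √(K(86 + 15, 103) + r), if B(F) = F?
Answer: I*√16873 ≈ 129.9*I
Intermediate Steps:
G(V) = V² (G(V) = V*V + 0 = V² + 0 = V²)
K(s, v) = 3 (K(s, v) = 3 - s*0² = 3 - s*0 = 3 + 0 = 3)
r = -16876 (r = 16 + 4*((-12100 - 1*(-7960)) - 1*83) = 16 + 4*((-12100 + 7960) - 83) = 16 + 4*(-4140 - 83) = 16 + 4*(-4223) = 16 - 16892 = -16876)
√(K(86 + 15, 103) + r) = √(3 - 16876) = √(-16873) = I*√16873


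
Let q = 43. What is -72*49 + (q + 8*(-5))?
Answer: -3525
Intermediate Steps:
-72*49 + (q + 8*(-5)) = -72*49 + (43 + 8*(-5)) = -3528 + (43 - 40) = -3528 + 3 = -3525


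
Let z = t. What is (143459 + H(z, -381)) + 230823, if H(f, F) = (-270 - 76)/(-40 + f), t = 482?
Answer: 82716149/221 ≈ 3.7428e+5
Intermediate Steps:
z = 482
H(f, F) = -346/(-40 + f)
(143459 + H(z, -381)) + 230823 = (143459 - 346/(-40 + 482)) + 230823 = (143459 - 346/442) + 230823 = (143459 - 346*1/442) + 230823 = (143459 - 173/221) + 230823 = 31704266/221 + 230823 = 82716149/221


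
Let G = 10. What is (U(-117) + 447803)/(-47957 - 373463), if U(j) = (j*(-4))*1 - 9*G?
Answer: -448181/421420 ≈ -1.0635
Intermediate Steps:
U(j) = -90 - 4*j (U(j) = (j*(-4))*1 - 9*10 = -4*j*1 - 90 = -4*j - 90 = -90 - 4*j)
(U(-117) + 447803)/(-47957 - 373463) = ((-90 - 4*(-117)) + 447803)/(-47957 - 373463) = ((-90 + 468) + 447803)/(-421420) = (378 + 447803)*(-1/421420) = 448181*(-1/421420) = -448181/421420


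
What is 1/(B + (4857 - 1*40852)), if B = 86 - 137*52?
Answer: -1/43033 ≈ -2.3238e-5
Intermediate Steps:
B = -7038 (B = 86 - 7124 = -7038)
1/(B + (4857 - 1*40852)) = 1/(-7038 + (4857 - 1*40852)) = 1/(-7038 + (4857 - 40852)) = 1/(-7038 - 35995) = 1/(-43033) = -1/43033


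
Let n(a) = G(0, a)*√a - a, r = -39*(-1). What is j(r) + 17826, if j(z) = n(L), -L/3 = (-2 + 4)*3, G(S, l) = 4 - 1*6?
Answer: 17844 - 6*I*√2 ≈ 17844.0 - 8.4853*I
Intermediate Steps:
G(S, l) = -2 (G(S, l) = 4 - 6 = -2)
r = 39
L = -18 (L = -3*(-2 + 4)*3 = -6*3 = -3*6 = -18)
n(a) = -a - 2*√a (n(a) = -2*√a - a = -a - 2*√a)
j(z) = 18 - 6*I*√2 (j(z) = -1*(-18) - 6*I*√2 = 18 - 6*I*√2)
j(r) + 17826 = (18 - 6*I*√2) + 17826 = 17844 - 6*I*√2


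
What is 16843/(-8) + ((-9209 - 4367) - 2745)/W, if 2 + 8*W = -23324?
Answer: -195917637/93304 ≈ -2099.8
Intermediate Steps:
W = -11663/4 (W = -1/4 + (1/8)*(-23324) = -1/4 - 5831/2 = -11663/4 ≈ -2915.8)
16843/(-8) + ((-9209 - 4367) - 2745)/W = 16843/(-8) + ((-9209 - 4367) - 2745)/(-11663/4) = 16843*(-1/8) + (-13576 - 2745)*(-4/11663) = -16843/8 - 16321*(-4/11663) = -16843/8 + 65284/11663 = -195917637/93304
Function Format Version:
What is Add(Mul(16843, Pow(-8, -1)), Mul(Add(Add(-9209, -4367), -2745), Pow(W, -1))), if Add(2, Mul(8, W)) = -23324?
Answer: Rational(-195917637, 93304) ≈ -2099.8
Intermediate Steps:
W = Rational(-11663, 4) (W = Add(Rational(-1, 4), Mul(Rational(1, 8), -23324)) = Add(Rational(-1, 4), Rational(-5831, 2)) = Rational(-11663, 4) ≈ -2915.8)
Add(Mul(16843, Pow(-8, -1)), Mul(Add(Add(-9209, -4367), -2745), Pow(W, -1))) = Add(Mul(16843, Pow(-8, -1)), Mul(Add(Add(-9209, -4367), -2745), Pow(Rational(-11663, 4), -1))) = Add(Mul(16843, Rational(-1, 8)), Mul(Add(-13576, -2745), Rational(-4, 11663))) = Add(Rational(-16843, 8), Mul(-16321, Rational(-4, 11663))) = Add(Rational(-16843, 8), Rational(65284, 11663)) = Rational(-195917637, 93304)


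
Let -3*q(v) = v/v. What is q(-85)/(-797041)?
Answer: 1/2391123 ≈ 4.1821e-7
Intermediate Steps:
q(v) = -⅓ (q(v) = -v/(3*v) = -⅓*1 = -⅓)
q(-85)/(-797041) = -⅓/(-797041) = -⅓*(-1/797041) = 1/2391123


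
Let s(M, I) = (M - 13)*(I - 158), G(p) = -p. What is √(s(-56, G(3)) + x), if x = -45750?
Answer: 3*I*√3849 ≈ 186.12*I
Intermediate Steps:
s(M, I) = (-158 + I)*(-13 + M) (s(M, I) = (-13 + M)*(-158 + I) = (-158 + I)*(-13 + M))
√(s(-56, G(3)) + x) = √((2054 - 158*(-56) - (-13)*3 - 1*3*(-56)) - 45750) = √((2054 + 8848 - 13*(-3) - 3*(-56)) - 45750) = √((2054 + 8848 + 39 + 168) - 45750) = √(11109 - 45750) = √(-34641) = 3*I*√3849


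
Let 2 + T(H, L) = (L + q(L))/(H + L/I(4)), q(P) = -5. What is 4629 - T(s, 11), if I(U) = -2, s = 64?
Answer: 180605/39 ≈ 4630.9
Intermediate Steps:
T(H, L) = -2 + (-5 + L)/(H - L/2) (T(H, L) = -2 + (L - 5)/(H + L/(-2)) = -2 + (-5 + L)/(H + L*(-1/2)) = -2 + (-5 + L)/(H - L/2))
4629 - T(s, 11) = 4629 - 2*(5 - 2*11 + 2*64)/(11 - 2*64) = 4629 - 2*(5 - 22 + 128)/(11 - 128) = 4629 - 2*111/(-117) = 4629 - 2*(-1)*111/117 = 4629 - 1*(-74/39) = 4629 + 74/39 = 180605/39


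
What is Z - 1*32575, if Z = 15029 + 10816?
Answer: -6730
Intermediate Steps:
Z = 25845
Z - 1*32575 = 25845 - 1*32575 = 25845 - 32575 = -6730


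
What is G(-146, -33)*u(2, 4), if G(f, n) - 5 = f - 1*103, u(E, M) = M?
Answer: -976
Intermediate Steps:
G(f, n) = -98 + f (G(f, n) = 5 + (f - 1*103) = 5 + (f - 103) = 5 + (-103 + f) = -98 + f)
G(-146, -33)*u(2, 4) = (-98 - 146)*4 = -244*4 = -976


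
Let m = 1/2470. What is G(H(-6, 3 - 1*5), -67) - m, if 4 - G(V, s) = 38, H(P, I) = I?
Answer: -83981/2470 ≈ -34.000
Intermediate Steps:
G(V, s) = -34 (G(V, s) = 4 - 1*38 = 4 - 38 = -34)
m = 1/2470 ≈ 0.00040486
G(H(-6, 3 - 1*5), -67) - m = -34 - 1*1/2470 = -34 - 1/2470 = -83981/2470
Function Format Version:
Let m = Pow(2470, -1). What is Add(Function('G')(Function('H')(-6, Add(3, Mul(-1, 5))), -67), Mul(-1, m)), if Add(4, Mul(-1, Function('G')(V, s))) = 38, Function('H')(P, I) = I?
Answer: Rational(-83981, 2470) ≈ -34.000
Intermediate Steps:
Function('G')(V, s) = -34 (Function('G')(V, s) = Add(4, Mul(-1, 38)) = Add(4, -38) = -34)
m = Rational(1, 2470) ≈ 0.00040486
Add(Function('G')(Function('H')(-6, Add(3, Mul(-1, 5))), -67), Mul(-1, m)) = Add(-34, Mul(-1, Rational(1, 2470))) = Add(-34, Rational(-1, 2470)) = Rational(-83981, 2470)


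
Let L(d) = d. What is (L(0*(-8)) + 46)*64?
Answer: 2944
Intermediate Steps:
(L(0*(-8)) + 46)*64 = (0*(-8) + 46)*64 = (0 + 46)*64 = 46*64 = 2944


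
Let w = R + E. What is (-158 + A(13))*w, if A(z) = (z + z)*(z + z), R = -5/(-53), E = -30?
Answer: -821030/53 ≈ -15491.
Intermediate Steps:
R = 5/53 (R = -5*(-1/53) = 5/53 ≈ 0.094340)
A(z) = 4*z² (A(z) = (2*z)*(2*z) = 4*z²)
w = -1585/53 (w = 5/53 - 30 = -1585/53 ≈ -29.906)
(-158 + A(13))*w = (-158 + 4*13²)*(-1585/53) = (-158 + 4*169)*(-1585/53) = (-158 + 676)*(-1585/53) = 518*(-1585/53) = -821030/53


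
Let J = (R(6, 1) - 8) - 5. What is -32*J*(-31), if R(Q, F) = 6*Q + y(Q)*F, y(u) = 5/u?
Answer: 70928/3 ≈ 23643.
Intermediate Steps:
R(Q, F) = 6*Q + 5*F/Q (R(Q, F) = 6*Q + (5/Q)*F = 6*Q + 5*F/Q)
J = 143/6 (J = ((6*6 + 5*1/6) - 8) - 5 = ((36 + 5*1*(1/6)) - 8) - 5 = ((36 + 5/6) - 8) - 5 = (221/6 - 8) - 5 = 173/6 - 5 = 143/6 ≈ 23.833)
-32*J*(-31) = -32*143/6*(-31) = -2288/3*(-31) = 70928/3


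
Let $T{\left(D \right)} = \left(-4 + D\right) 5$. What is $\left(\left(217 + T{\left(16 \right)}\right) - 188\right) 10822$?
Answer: $963158$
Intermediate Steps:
$T{\left(D \right)} = -20 + 5 D$
$\left(\left(217 + T{\left(16 \right)}\right) - 188\right) 10822 = \left(\left(217 + \left(-20 + 5 \cdot 16\right)\right) - 188\right) 10822 = \left(\left(217 + \left(-20 + 80\right)\right) - 188\right) 10822 = \left(\left(217 + 60\right) - 188\right) 10822 = \left(277 - 188\right) 10822 = 89 \cdot 10822 = 963158$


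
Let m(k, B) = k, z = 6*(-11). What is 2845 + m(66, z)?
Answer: 2911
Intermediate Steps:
z = -66
2845 + m(66, z) = 2845 + 66 = 2911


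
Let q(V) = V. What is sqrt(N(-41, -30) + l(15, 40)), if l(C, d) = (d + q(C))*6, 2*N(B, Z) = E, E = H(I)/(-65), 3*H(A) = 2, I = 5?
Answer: sqrt(12548055)/195 ≈ 18.166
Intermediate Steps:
H(A) = 2/3 (H(A) = (1/3)*2 = 2/3)
E = -2/195 (E = (2/3)/(-65) = (2/3)*(-1/65) = -2/195 ≈ -0.010256)
N(B, Z) = -1/195 (N(B, Z) = (1/2)*(-2/195) = -1/195)
l(C, d) = 6*C + 6*d (l(C, d) = (d + C)*6 = (C + d)*6 = 6*C + 6*d)
sqrt(N(-41, -30) + l(15, 40)) = sqrt(-1/195 + (6*15 + 6*40)) = sqrt(-1/195 + (90 + 240)) = sqrt(-1/195 + 330) = sqrt(64349/195) = sqrt(12548055)/195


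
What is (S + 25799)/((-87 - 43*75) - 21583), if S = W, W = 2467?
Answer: -28266/24895 ≈ -1.1354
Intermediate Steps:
S = 2467
(S + 25799)/((-87 - 43*75) - 21583) = (2467 + 25799)/((-87 - 43*75) - 21583) = 28266/((-87 - 3225) - 21583) = 28266/(-3312 - 21583) = 28266/(-24895) = 28266*(-1/24895) = -28266/24895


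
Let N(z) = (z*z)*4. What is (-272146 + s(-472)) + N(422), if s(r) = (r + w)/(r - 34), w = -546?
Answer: 111368579/253 ≈ 4.4019e+5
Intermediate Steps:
N(z) = 4*z² (N(z) = z²*4 = 4*z²)
s(r) = (-546 + r)/(-34 + r) (s(r) = (r - 546)/(r - 34) = (-546 + r)/(-34 + r))
(-272146 + s(-472)) + N(422) = (-272146 + (-546 - 472)/(-34 - 472)) + 4*422² = (-272146 - 1018/(-506)) + 4*178084 = (-272146 - 1/506*(-1018)) + 712336 = (-272146 + 509/253) + 712336 = -68852429/253 + 712336 = 111368579/253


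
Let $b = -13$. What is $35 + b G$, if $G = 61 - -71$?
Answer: $-1681$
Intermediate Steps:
$G = 132$ ($G = 61 + 71 = 132$)
$35 + b G = 35 - 1716 = -1681$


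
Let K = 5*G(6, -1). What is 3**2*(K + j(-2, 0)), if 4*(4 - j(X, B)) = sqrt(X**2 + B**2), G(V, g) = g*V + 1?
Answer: -387/2 ≈ -193.50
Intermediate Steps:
G(V, g) = 1 + V*g (G(V, g) = V*g + 1 = 1 + V*g)
K = -25 (K = 5*(1 + 6*(-1)) = 5*(1 - 6) = 5*(-5) = -25)
j(X, B) = 4 - sqrt(B**2 + X**2)/4 (j(X, B) = 4 - sqrt(X**2 + B**2)/4 = 4 - sqrt(B**2 + X**2)/4)
3**2*(K + j(-2, 0)) = 3**2*(-25 + (4 - sqrt(0**2 + (-2)**2)/4)) = 9*(-25 + (4 - sqrt(0 + 4)/4)) = 9*(-25 + (4 - sqrt(4)/4)) = 9*(-25 + (4 - 1/4*2)) = 9*(-25 + (4 - 1/2)) = 9*(-25 + 7/2) = 9*(-43/2) = -387/2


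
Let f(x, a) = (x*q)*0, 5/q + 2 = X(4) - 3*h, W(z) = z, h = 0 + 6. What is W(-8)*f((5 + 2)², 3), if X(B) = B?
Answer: 0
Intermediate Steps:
h = 6
q = -5/16 (q = 5/(-2 + (4 - 3*6)) = 5/(-2 + (4 - 18)) = 5/(-2 - 14) = 5/(-16) = 5*(-1/16) = -5/16 ≈ -0.31250)
f(x, a) = 0 (f(x, a) = (x*(-5/16))*0 = -5*x/16*0 = 0)
W(-8)*f((5 + 2)², 3) = -8*0 = 0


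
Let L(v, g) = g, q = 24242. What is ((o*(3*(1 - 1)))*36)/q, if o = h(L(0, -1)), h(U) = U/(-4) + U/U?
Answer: 0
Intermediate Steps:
h(U) = 1 - U/4 (h(U) = U*(-¼) + 1 = -U/4 + 1 = 1 - U/4)
o = 5/4 (o = 1 - ¼*(-1) = 1 + ¼ = 5/4 ≈ 1.2500)
((o*(3*(1 - 1)))*36)/q = ((5*(3*(1 - 1))/4)*36)/24242 = ((5*(3*0)/4)*36)*(1/24242) = (((5/4)*0)*36)*(1/24242) = (0*36)*(1/24242) = 0*(1/24242) = 0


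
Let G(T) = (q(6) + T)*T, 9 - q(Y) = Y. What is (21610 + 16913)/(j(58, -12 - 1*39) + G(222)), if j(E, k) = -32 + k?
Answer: 38523/49867 ≈ 0.77252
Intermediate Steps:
q(Y) = 9 - Y
G(T) = T*(3 + T) (G(T) = ((9 - 1*6) + T)*T = ((9 - 6) + T)*T = (3 + T)*T = T*(3 + T))
(21610 + 16913)/(j(58, -12 - 1*39) + G(222)) = (21610 + 16913)/((-32 + (-12 - 1*39)) + 222*(3 + 222)) = 38523/((-32 + (-12 - 39)) + 222*225) = 38523/((-32 - 51) + 49950) = 38523/(-83 + 49950) = 38523/49867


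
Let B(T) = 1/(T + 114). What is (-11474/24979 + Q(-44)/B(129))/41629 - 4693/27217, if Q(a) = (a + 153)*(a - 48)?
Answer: -1661549921366193/28301618978647 ≈ -58.709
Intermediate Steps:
Q(a) = (-48 + a)*(153 + a) (Q(a) = (153 + a)*(-48 + a) = (-48 + a)*(153 + a))
B(T) = 1/(114 + T)
(-11474/24979 + Q(-44)/B(129))/41629 - 4693/27217 = (-11474/24979 + (-7344 + (-44)² + 105*(-44))/(1/(114 + 129)))/41629 - 4693/27217 = (-11474*1/24979 + (-7344 + 1936 - 4620)/(1/243))*(1/41629) - 4693*1/27217 = (-11474/24979 - 10028/1/243)*(1/41629) - 4693/27217 = (-11474/24979 - 10028*243)*(1/41629) - 4693/27217 = (-11474/24979 - 2436804)*(1/41629) - 4693/27217 = -60868938590/24979*1/41629 - 4693/27217 = -60868938590/1039850791 - 4693/27217 = -1661549921366193/28301618978647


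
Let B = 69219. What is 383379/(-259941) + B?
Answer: 5997490900/86647 ≈ 69218.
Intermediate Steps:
383379/(-259941) + B = 383379/(-259941) + 69219 = 383379*(-1/259941) + 69219 = -127793/86647 + 69219 = 5997490900/86647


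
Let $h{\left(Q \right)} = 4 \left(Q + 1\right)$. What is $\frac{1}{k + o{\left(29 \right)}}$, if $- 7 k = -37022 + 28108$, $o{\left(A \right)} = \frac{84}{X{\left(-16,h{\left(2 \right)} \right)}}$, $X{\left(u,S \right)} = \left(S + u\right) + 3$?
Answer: $\frac{7}{8326} \approx 0.00084074$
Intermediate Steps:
$h{\left(Q \right)} = 4 + 4 Q$ ($h{\left(Q \right)} = 4 \left(1 + Q\right) = 4 + 4 Q$)
$X{\left(u,S \right)} = 3 + S + u$
$o{\left(A \right)} = -84$ ($o{\left(A \right)} = \frac{84}{3 + \left(4 + 4 \cdot 2\right) - 16} = \frac{84}{3 + \left(4 + 8\right) - 16} = \frac{84}{3 + 12 - 16} = \frac{84}{-1} = 84 \left(-1\right) = -84$)
$k = \frac{8914}{7}$ ($k = - \frac{-37022 + 28108}{7} = \left(- \frac{1}{7}\right) \left(-8914\right) = \frac{8914}{7} \approx 1273.4$)
$\frac{1}{k + o{\left(29 \right)}} = \frac{1}{\frac{8914}{7} - 84} = \frac{1}{\frac{8326}{7}} = \frac{7}{8326}$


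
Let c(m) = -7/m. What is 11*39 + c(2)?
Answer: 851/2 ≈ 425.50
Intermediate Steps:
11*39 + c(2) = 11*39 - 7/2 = 429 - 7*½ = 429 - 7/2 = 851/2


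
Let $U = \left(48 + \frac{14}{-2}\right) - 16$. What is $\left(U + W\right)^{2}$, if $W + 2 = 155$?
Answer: $31684$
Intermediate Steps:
$W = 153$ ($W = -2 + 155 = 153$)
$U = 25$ ($U = \left(48 + 14 \left(- \frac{1}{2}\right)\right) - 16 = \left(48 - 7\right) - 16 = 41 - 16 = 25$)
$\left(U + W\right)^{2} = \left(25 + 153\right)^{2} = 178^{2} = 31684$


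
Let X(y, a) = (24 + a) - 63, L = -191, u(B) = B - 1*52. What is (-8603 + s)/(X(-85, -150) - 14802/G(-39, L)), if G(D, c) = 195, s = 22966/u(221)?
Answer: 7154705/223847 ≈ 31.962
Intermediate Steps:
u(B) = -52 + B (u(B) = B - 52 = -52 + B)
s = 22966/169 (s = 22966/(-52 + 221) = 22966/169 ≈ 135.89)
X(y, a) = -39 + a
(-8603 + s)/(X(-85, -150) - 14802/G(-39, L)) = (-8603 + 22966/169)/((-39 - 150) - 14802/195) = -1430941/(169*(-189 - 14802*1/195)) = -1430941/(169*(-189 - 4934/65)) = -1430941/(169*(-17219/65)) = -1430941/169*(-65/17219) = 7154705/223847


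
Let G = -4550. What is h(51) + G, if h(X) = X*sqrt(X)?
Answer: -4550 + 51*sqrt(51) ≈ -4185.8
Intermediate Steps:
h(X) = X**(3/2)
h(51) + G = 51**(3/2) - 4550 = 51*sqrt(51) - 4550 = -4550 + 51*sqrt(51)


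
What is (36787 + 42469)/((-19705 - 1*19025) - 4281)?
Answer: -79256/43011 ≈ -1.8427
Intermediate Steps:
(36787 + 42469)/((-19705 - 1*19025) - 4281) = 79256/((-19705 - 19025) - 4281) = 79256/(-38730 - 4281) = 79256/(-43011) = 79256*(-1/43011) = -79256/43011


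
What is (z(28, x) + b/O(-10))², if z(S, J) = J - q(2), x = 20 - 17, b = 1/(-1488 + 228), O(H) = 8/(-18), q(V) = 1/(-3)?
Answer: 31393609/2822400 ≈ 11.123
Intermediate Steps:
q(V) = -⅓
O(H) = -4/9 (O(H) = 8*(-1/18) = -4/9)
b = -1/1260 (b = 1/(-1260) = -1/1260 ≈ -0.00079365)
x = 3
z(S, J) = ⅓ + J (z(S, J) = J - 1*(-⅓) = J + ⅓ = ⅓ + J)
(z(28, x) + b/O(-10))² = ((⅓ + 3) - 1/(1260*(-4/9)))² = (10/3 - 1/1260*(-9/4))² = (10/3 + 1/560)² = (5603/1680)² = 31393609/2822400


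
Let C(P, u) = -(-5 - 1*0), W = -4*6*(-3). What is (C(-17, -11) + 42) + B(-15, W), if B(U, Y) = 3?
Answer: 50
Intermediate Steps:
W = 72 (W = -24*(-3) = 72)
C(P, u) = 5 (C(P, u) = -(-5 + 0) = -1*(-5) = 5)
(C(-17, -11) + 42) + B(-15, W) = (5 + 42) + 3 = 47 + 3 = 50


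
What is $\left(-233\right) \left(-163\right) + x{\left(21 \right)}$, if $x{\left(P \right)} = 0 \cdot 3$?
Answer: $37979$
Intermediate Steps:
$x{\left(P \right)} = 0$
$\left(-233\right) \left(-163\right) + x{\left(21 \right)} = \left(-233\right) \left(-163\right) + 0 = 37979 + 0 = 37979$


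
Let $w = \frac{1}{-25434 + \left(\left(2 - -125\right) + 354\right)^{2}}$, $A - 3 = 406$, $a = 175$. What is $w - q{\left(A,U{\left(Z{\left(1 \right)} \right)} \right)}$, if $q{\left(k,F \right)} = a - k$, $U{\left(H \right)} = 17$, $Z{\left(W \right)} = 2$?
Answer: $\frac{48186919}{205927} \approx 234.0$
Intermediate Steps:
$A = 409$ ($A = 3 + 406 = 409$)
$q{\left(k,F \right)} = 175 - k$
$w = \frac{1}{205927}$ ($w = \frac{1}{-25434 + \left(\left(2 + 125\right) + 354\right)^{2}} = \frac{1}{-25434 + \left(127 + 354\right)^{2}} = \frac{1}{-25434 + 481^{2}} = \frac{1}{-25434 + 231361} = \frac{1}{205927} \approx 4.8561 \cdot 10^{-6}$)
$w - q{\left(A,U{\left(Z{\left(1 \right)} \right)} \right)} = \frac{1}{205927} - \left(175 - 409\right) = \frac{1}{205927} - -234 = \frac{1}{205927} + 234 = \frac{48186919}{205927}$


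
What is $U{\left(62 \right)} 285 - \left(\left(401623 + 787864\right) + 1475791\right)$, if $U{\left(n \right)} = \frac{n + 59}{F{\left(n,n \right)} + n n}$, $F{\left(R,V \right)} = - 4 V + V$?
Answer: $- \frac{9749552439}{3658} \approx -2.6653 \cdot 10^{6}$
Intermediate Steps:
$F{\left(R,V \right)} = - 3 V$
$U{\left(n \right)} = \frac{59 + n}{n^{2} - 3 n}$ ($U{\left(n \right)} = \frac{n + 59}{- 3 n + n n} = \frac{59 + n}{- 3 n + n^{2}} = \frac{59 + n}{n^{2} - 3 n}$)
$U{\left(62 \right)} 285 - \left(\left(401623 + 787864\right) + 1475791\right) = \frac{59 + 62}{62 \left(-3 + 62\right)} 285 - \left(\left(401623 + 787864\right) + 1475791\right) = \frac{1}{62} \cdot \frac{1}{59} \cdot 121 \cdot 285 - \left(1189487 + 1475791\right) = \frac{1}{62} \cdot \frac{1}{59} \cdot 121 \cdot 285 - 2665278 = \frac{121}{3658} \cdot 285 - 2665278 = \frac{34485}{3658} - 2665278 = - \frac{9749552439}{3658}$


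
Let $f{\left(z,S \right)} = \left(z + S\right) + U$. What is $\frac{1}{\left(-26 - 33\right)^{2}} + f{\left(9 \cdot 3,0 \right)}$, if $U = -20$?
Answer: $\frac{24368}{3481} \approx 7.0003$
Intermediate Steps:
$f{\left(z,S \right)} = -20 + S + z$ ($f{\left(z,S \right)} = \left(z + S\right) - 20 = \left(S + z\right) - 20 = -20 + S + z$)
$\frac{1}{\left(-26 - 33\right)^{2}} + f{\left(9 \cdot 3,0 \right)} = \frac{1}{\left(-26 - 33\right)^{2}} + \left(-20 + 0 + 9 \cdot 3\right) = \frac{1}{\left(-59\right)^{2}} + \left(-20 + 0 + 27\right) = \frac{1}{3481} + 7 = \frac{24368}{3481}$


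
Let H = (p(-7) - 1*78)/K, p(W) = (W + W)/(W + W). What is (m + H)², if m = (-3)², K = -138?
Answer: 1739761/19044 ≈ 91.355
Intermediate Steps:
p(W) = 1 (p(W) = (2*W)/((2*W)) = (2*W)*(1/(2*W)) = 1)
m = 9
H = 77/138 (H = (1 - 1*78)/(-138) = (1 - 78)*(-1/138) = -77*(-1/138) = 77/138 ≈ 0.55797)
(m + H)² = (9 + 77/138)² = (1319/138)² = 1739761/19044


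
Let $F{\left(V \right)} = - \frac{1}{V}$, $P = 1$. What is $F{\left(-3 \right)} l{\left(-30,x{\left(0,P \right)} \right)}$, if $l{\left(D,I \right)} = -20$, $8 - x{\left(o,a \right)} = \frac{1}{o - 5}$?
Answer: $- \frac{20}{3} \approx -6.6667$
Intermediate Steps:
$x{\left(o,a \right)} = 8 - \frac{1}{-5 + o}$ ($x{\left(o,a \right)} = 8 - \frac{1}{o - 5} = 8 - \frac{1}{-5 + o}$)
$F{\left(-3 \right)} l{\left(-30,x{\left(0,P \right)} \right)} = - \frac{1}{-3} \left(-20\right) = \left(-1\right) \left(- \frac{1}{3}\right) \left(-20\right) = \frac{1}{3} \left(-20\right) = - \frac{20}{3}$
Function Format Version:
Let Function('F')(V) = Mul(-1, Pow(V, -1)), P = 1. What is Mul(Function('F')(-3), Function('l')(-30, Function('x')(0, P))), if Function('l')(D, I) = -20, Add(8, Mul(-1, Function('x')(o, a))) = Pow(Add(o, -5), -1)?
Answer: Rational(-20, 3) ≈ -6.6667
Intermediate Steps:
Function('x')(o, a) = Add(8, Mul(-1, Pow(Add(-5, o), -1))) (Function('x')(o, a) = Add(8, Mul(-1, Pow(Add(o, -5), -1))) = Add(8, Mul(-1, Pow(Add(-5, o), -1))))
Mul(Function('F')(-3), Function('l')(-30, Function('x')(0, P))) = Mul(Mul(-1, Pow(-3, -1)), -20) = Mul(Mul(-1, Rational(-1, 3)), -20) = Mul(Rational(1, 3), -20) = Rational(-20, 3)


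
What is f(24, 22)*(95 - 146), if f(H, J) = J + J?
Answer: -2244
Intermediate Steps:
f(H, J) = 2*J
f(24, 22)*(95 - 146) = (2*22)*(95 - 146) = 44*(-51) = -2244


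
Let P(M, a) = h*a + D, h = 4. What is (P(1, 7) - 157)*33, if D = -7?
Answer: -4488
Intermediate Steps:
P(M, a) = -7 + 4*a (P(M, a) = 4*a - 7 = -7 + 4*a)
(P(1, 7) - 157)*33 = ((-7 + 4*7) - 157)*33 = ((-7 + 28) - 157)*33 = (21 - 157)*33 = -136*33 = -4488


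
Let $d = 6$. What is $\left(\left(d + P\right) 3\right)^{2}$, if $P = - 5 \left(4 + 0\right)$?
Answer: $1764$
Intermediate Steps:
$P = -20$ ($P = \left(-5\right) 4 = -20$)
$\left(\left(d + P\right) 3\right)^{2} = \left(\left(6 - 20\right) 3\right)^{2} = \left(\left(-14\right) 3\right)^{2} = \left(-42\right)^{2} = 1764$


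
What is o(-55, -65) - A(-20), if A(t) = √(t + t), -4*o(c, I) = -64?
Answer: 16 - 2*I*√10 ≈ 16.0 - 6.3246*I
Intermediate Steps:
o(c, I) = 16 (o(c, I) = -¼*(-64) = 16)
A(t) = √2*√t (A(t) = √(2*t) = √2*√t)
o(-55, -65) - A(-20) = 16 - √2*√(-20) = 16 - √2*2*I*√5 = 16 - 2*I*√10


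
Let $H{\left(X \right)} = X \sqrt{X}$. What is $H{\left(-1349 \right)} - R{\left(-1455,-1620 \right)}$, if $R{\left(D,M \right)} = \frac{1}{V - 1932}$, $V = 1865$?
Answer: $\frac{1}{67} - 1349 i \sqrt{1349} \approx 0.014925 - 49547.0 i$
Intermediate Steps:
$H{\left(X \right)} = X^{\frac{3}{2}}$
$R{\left(D,M \right)} = - \frac{1}{67}$ ($R{\left(D,M \right)} = \frac{1}{1865 - 1932} = \frac{1}{-67} = - \frac{1}{67}$)
$H{\left(-1349 \right)} - R{\left(-1455,-1620 \right)} = \left(-1349\right)^{\frac{3}{2}} - - \frac{1}{67} = - 1349 i \sqrt{1349} + \frac{1}{67} = \frac{1}{67} - 1349 i \sqrt{1349}$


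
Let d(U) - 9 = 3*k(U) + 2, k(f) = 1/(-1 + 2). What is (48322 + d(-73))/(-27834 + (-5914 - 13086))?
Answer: -24168/23417 ≈ -1.0321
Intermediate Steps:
k(f) = 1 (k(f) = 1/1 = 1)
d(U) = 14 (d(U) = 9 + (3*1 + 2) = 9 + (3 + 2) = 9 + 5 = 14)
(48322 + d(-73))/(-27834 + (-5914 - 13086)) = (48322 + 14)/(-27834 + (-5914 - 13086)) = 48336/(-27834 - 19000) = 48336/(-46834) = 48336*(-1/46834) = -24168/23417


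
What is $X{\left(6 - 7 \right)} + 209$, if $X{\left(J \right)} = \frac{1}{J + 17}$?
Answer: $\frac{3345}{16} \approx 209.06$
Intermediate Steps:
$X{\left(J \right)} = \frac{1}{17 + J}$
$X{\left(6 - 7 \right)} + 209 = \frac{1}{17 + \left(6 - 7\right)} + 209 = \frac{1}{17 - 1} + 209 = \frac{1}{16} + 209 = \frac{3345}{16}$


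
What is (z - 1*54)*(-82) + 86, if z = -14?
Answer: 5662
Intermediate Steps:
(z - 1*54)*(-82) + 86 = (-14 - 1*54)*(-82) + 86 = (-14 - 54)*(-82) + 86 = -68*(-82) + 86 = 5576 + 86 = 5662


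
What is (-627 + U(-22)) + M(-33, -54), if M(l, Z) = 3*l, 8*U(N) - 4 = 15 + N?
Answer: -5811/8 ≈ -726.38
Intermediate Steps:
U(N) = 19/8 + N/8 (U(N) = ½ + (15 + N)/8 = ½ + (15/8 + N/8) = 19/8 + N/8)
(-627 + U(-22)) + M(-33, -54) = (-627 + (19/8 + (⅛)*(-22))) + 3*(-33) = (-627 + (19/8 - 11/4)) - 99 = (-627 - 3/8) - 99 = -5019/8 - 99 = -5811/8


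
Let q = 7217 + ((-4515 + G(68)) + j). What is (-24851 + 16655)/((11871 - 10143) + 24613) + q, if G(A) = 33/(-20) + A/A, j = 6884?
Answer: 5049590167/526820 ≈ 9585.0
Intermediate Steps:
G(A) = -13/20 (G(A) = 33*(-1/20) + 1 = -33/20 + 1 = -13/20)
q = 191707/20 (q = 7217 + ((-4515 - 13/20) + 6884) = 7217 + (-90313/20 + 6884) = 7217 + 47367/20 = 191707/20 ≈ 9585.3)
(-24851 + 16655)/((11871 - 10143) + 24613) + q = (-24851 + 16655)/((11871 - 10143) + 24613) + 191707/20 = -8196/(1728 + 24613) + 191707/20 = -8196/26341 + 191707/20 = 5049590167/526820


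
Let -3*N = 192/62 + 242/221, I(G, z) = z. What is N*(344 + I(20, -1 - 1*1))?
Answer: -3273852/6851 ≈ -477.86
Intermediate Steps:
N = -28718/20553 (N = -(192/62 + 242/221)/3 = -(192*(1/62) + 242*(1/221))/3 = -(96/31 + 242/221)/3 = -1/3*28718/6851 = -28718/20553 ≈ -1.3973)
N*(344 + I(20, -1 - 1*1)) = -28718*(344 + (-1 - 1*1))/20553 = -28718*(344 + (-1 - 1))/20553 = -28718*(344 - 2)/20553 = -28718/20553*342 = -3273852/6851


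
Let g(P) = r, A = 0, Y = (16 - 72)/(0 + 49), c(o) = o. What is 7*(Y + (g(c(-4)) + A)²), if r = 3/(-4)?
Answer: -65/16 ≈ -4.0625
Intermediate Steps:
r = -¾ (r = 3*(-¼) = -¾ ≈ -0.75000)
Y = -8/7 (Y = -56/49 = -56*1/49 = -8/7 ≈ -1.1429)
g(P) = -¾
7*(Y + (g(c(-4)) + A)²) = 7*(-8/7 + (-¾ + 0)²) = 7*(-8/7 + (-¾)²) = 7*(-8/7 + 9/16) = 7*(-65/112) = -65/16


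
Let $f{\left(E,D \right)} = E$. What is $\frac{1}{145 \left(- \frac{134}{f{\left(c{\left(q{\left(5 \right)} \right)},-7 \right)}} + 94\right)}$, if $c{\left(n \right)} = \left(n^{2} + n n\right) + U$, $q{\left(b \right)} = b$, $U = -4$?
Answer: $\frac{23}{303775} \approx 7.5714 \cdot 10^{-5}$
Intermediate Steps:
$c{\left(n \right)} = -4 + 2 n^{2}$ ($c{\left(n \right)} = \left(n^{2} + n n\right) - 4 = \left(n^{2} + n^{2}\right) - 4 = 2 n^{2} - 4 = -4 + 2 n^{2}$)
$\frac{1}{145 \left(- \frac{134}{f{\left(c{\left(q{\left(5 \right)} \right)},-7 \right)}} + 94\right)} = \frac{1}{145 \left(- \frac{134}{-4 + 2 \cdot 5^{2}} + 94\right)} = \frac{1}{145 \left(- \frac{134}{-4 + 2 \cdot 25} + 94\right)} = \frac{1}{145 \left(- \frac{134}{-4 + 50} + 94\right)} = \frac{1}{145 \left(- \frac{134}{46} + 94\right)} = \frac{1}{145 \left(\left(-134\right) \frac{1}{46} + 94\right)} = \frac{1}{145 \left(- \frac{67}{23} + 94\right)} = \frac{1}{145 \cdot \frac{2095}{23}} = \frac{1}{\frac{303775}{23}} = \frac{23}{303775}$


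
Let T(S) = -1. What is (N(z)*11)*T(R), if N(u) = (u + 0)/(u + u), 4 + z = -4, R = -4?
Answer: -11/2 ≈ -5.5000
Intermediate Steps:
z = -8 (z = -4 - 4 = -8)
N(u) = ½ (N(u) = u/((2*u)) = u*(1/(2*u)) = ½)
(N(z)*11)*T(R) = ((½)*11)*(-1) = (11/2)*(-1) = -11/2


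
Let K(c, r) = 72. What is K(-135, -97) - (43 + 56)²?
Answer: -9729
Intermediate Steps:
K(-135, -97) - (43 + 56)² = 72 - (43 + 56)² = 72 - 1*99² = 72 - 1*9801 = 72 - 9801 = -9729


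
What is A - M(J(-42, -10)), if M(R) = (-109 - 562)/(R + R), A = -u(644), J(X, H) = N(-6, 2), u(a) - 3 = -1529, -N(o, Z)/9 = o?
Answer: 165479/108 ≈ 1532.2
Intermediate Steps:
N(o, Z) = -9*o
u(a) = -1526 (u(a) = 3 - 1529 = -1526)
J(X, H) = 54 (J(X, H) = -9*(-6) = 54)
A = 1526 (A = -1*(-1526) = 1526)
M(R) = -671/(2*R) (M(R) = -671*1/(2*R) = -671/(2*R))
A - M(J(-42, -10)) = 1526 - (-671)/(2*54) = 1526 - 1*(-671/108) = 1526 + 671/108 = 165479/108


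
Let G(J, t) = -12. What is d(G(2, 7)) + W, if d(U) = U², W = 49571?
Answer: 49715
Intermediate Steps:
d(G(2, 7)) + W = (-12)² + 49571 = 144 + 49571 = 49715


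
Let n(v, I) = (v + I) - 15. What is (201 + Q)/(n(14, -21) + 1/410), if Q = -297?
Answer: 39360/9019 ≈ 4.3641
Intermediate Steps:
n(v, I) = -15 + I + v (n(v, I) = (I + v) - 15 = -15 + I + v)
(201 + Q)/(n(14, -21) + 1/410) = (201 - 297)/((-15 - 21 + 14) + 1/410) = -96/(-22 + 1/410) = -96/(-9019/410) = -96*(-410/9019) = 39360/9019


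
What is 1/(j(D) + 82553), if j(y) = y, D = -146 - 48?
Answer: 1/82359 ≈ 1.2142e-5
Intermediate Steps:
D = -194
1/(j(D) + 82553) = 1/(-194 + 82553) = 1/82359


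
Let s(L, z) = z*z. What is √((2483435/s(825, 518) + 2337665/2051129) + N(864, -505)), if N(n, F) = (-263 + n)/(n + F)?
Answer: √1755945667760530299220331/381432051098 ≈ 3.4741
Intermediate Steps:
s(L, z) = z²
N(n, F) = (-263 + n)/(F + n)
√((2483435/s(825, 518) + 2337665/2051129) + N(864, -505)) = √((2483435/(518²) + 2337665/2051129) + (-263 + 864)/(-505 + 864)) = √((2483435/268324 + 2337665*(1/2051129)) + 601/359) = √((2483435*(1/268324) + 2337665/2051129) + (1/359)*601) = √((2483435/268324 + 2337665/2051129) + 601/359) = √(5721097171575/550367137796 + 601/359) = √(2384644534410821/197581802468764) = √1755945667760530299220331/381432051098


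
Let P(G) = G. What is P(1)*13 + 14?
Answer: 27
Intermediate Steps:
P(1)*13 + 14 = 1*13 + 14 = 13 + 14 = 27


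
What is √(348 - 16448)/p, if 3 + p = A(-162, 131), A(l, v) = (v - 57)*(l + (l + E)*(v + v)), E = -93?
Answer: -10*I*√161/4955931 ≈ -2.5603e-5*I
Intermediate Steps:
A(l, v) = (-57 + v)*(l + 2*v*(-93 + l)) (A(l, v) = (v - 57)*(l + (l - 93)*(v + v)) = (-57 + v)*(l + (-93 + l)*(2*v)) = (-57 + v)*(l + 2*v*(-93 + l)))
p = -4955931 (p = -3 + (-186*131² - 57*(-162) + 10602*131 - 113*(-162)*131 + 2*(-162)*131²) = -3 + (-186*17161 + 9234 + 1388862 + 2398086 + 2*(-162)*17161) = -3 + (-3191946 + 9234 + 1388862 + 2398086 - 5560164) = -3 - 4955928 = -4955931)
√(348 - 16448)/p = √(348 - 16448)/(-4955931) = √(-16100)*(-1/4955931) = (10*I*√161)*(-1/4955931) = -10*I*√161/4955931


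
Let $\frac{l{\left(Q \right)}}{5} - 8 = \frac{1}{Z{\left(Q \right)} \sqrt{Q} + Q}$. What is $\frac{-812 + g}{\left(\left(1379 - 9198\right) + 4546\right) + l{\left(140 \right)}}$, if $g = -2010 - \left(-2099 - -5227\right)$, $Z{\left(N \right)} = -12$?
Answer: $\frac{2155304200}{1171561603} - \frac{142800 \sqrt{35}}{1171561603} \approx 1.839$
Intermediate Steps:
$l{\left(Q \right)} = 40 + \frac{5}{Q - 12 \sqrt{Q}}$ ($l{\left(Q \right)} = 40 + \frac{5}{- 12 \sqrt{Q} + Q} = 40 + \frac{5}{Q - 12 \sqrt{Q}}$)
$g = -5138$ ($g = -2010 - \left(-2099 + 5227\right) = -2010 - 3128 = -5138$)
$\frac{-812 + g}{\left(\left(1379 - 9198\right) + 4546\right) + l{\left(140 \right)}} = \frac{-812 - 5138}{\left(\left(1379 - 9198\right) + 4546\right) + \frac{5 \left(1 - 96 \sqrt{140} + 8 \cdot 140\right)}{140 - 12 \sqrt{140}}} = - \frac{5950}{\left(-7819 + 4546\right) + \frac{5 \left(1 - 96 \cdot 2 \sqrt{35} + 1120\right)}{140 - 12 \cdot 2 \sqrt{35}}} = - \frac{5950}{-3273 + \frac{5 \left(1 - 192 \sqrt{35} + 1120\right)}{140 - 24 \sqrt{35}}} = - \frac{5950}{-3273 + \frac{5 \left(1121 - 192 \sqrt{35}\right)}{140 - 24 \sqrt{35}}}$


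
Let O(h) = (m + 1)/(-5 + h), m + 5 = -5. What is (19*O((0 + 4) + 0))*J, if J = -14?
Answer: -2394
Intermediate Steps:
m = -10 (m = -5 - 5 = -10)
O(h) = -9/(-5 + h) (O(h) = (-10 + 1)/(-5 + h) = -9/(-5 + h))
(19*O((0 + 4) + 0))*J = (19*(-9/(-5 + ((0 + 4) + 0))))*(-14) = (19*(-9/(-5 + (4 + 0))))*(-14) = (19*(-9/(-5 + 4)))*(-14) = (19*(-9/(-1)))*(-14) = (19*(-9*(-1)))*(-14) = (19*9)*(-14) = 171*(-14) = -2394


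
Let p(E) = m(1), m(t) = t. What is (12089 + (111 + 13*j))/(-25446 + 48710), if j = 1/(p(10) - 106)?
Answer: 1280987/2442720 ≈ 0.52441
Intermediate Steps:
p(E) = 1
j = -1/105 (j = 1/(1 - 106) = 1/(-105) = -1/105 ≈ -0.0095238)
(12089 + (111 + 13*j))/(-25446 + 48710) = (12089 + (111 + 13*(-1/105)))/(-25446 + 48710) = (12089 + (111 - 13/105))/23264 = (12089 + 11642/105)*(1/23264) = (1280987/105)*(1/23264) = 1280987/2442720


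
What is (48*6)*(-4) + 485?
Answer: -667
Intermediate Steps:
(48*6)*(-4) + 485 = 288*(-4) + 485 = -1152 + 485 = -667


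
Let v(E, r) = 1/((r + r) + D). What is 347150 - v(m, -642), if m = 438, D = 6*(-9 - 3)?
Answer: 470735401/1356 ≈ 3.4715e+5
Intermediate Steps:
D = -72 (D = 6*(-12) = -72)
v(E, r) = 1/(-72 + 2*r) (v(E, r) = 1/((r + r) - 72) = 1/(2*r - 72) = 1/(-72 + 2*r))
347150 - v(m, -642) = 347150 - 1/(2*(-36 - 642)) = 347150 - 1/(2*(-678)) = 347150 - (-1)/(2*678) = 347150 - 1*(-1/1356) = 347150 + 1/1356 = 470735401/1356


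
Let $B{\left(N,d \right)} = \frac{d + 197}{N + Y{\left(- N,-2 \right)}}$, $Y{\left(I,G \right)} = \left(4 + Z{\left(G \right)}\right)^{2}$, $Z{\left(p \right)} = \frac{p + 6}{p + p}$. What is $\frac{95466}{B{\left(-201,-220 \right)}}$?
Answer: $\frac{18329472}{23} \approx 7.9693 \cdot 10^{5}$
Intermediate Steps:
$Z{\left(p \right)} = \frac{6 + p}{2 p}$
$Y{\left(I,G \right)} = \left(4 + \frac{6 + G}{2 G}\right)^{2}$
$B{\left(N,d \right)} = \frac{197 + d}{9 + N}$ ($B{\left(N,d \right)} = \frac{d + 197}{N + \frac{9 \left(2 + 3 \left(-2\right)\right)^{2}}{4 \cdot 4}} = \frac{197 + d}{N + \frac{9}{4} \cdot \frac{1}{4} \left(2 - 6\right)^{2}} = \frac{197 + d}{N + \frac{9}{4} \cdot \frac{1}{4} \left(-4\right)^{2}} = \frac{197 + d}{N + \frac{9}{4} \cdot \frac{1}{4} \cdot 16} = \frac{197 + d}{N + 9} = \frac{197 + d}{9 + N}$)
$\frac{95466}{B{\left(-201,-220 \right)}} = \frac{95466}{\frac{1}{9 - 201} \left(197 - 220\right)} = \frac{95466}{\frac{1}{-192} \left(-23\right)} = \frac{95466}{\left(- \frac{1}{192}\right) \left(-23\right)} = \frac{95466}{\frac{23}{192}} = 95466 \cdot \frac{192}{23} = \frac{18329472}{23}$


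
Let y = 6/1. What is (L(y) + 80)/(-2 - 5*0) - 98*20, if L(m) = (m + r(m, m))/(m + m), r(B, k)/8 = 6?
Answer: -8009/4 ≈ -2002.3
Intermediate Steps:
r(B, k) = 48 (r(B, k) = 8*6 = 48)
y = 6 (y = 6*1 = 6)
L(m) = (48 + m)/(2*m) (L(m) = (m + 48)/(m + m) = (48 + m)/((2*m)) = (48 + m)*(1/(2*m)) = (48 + m)/(2*m))
(L(y) + 80)/(-2 - 5*0) - 98*20 = ((½)*(48 + 6)/6 + 80)/(-2 - 5*0) - 98*20 = ((½)*(⅙)*54 + 80)/(-2 + 0) - 1960 = (9/2 + 80)/(-2) - 1960 = (169/2)*(-½) - 1960 = -169/4 - 1960 = -8009/4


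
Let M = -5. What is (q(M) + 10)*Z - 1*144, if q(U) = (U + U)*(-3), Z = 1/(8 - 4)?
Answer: -134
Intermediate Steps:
Z = 1/4 ≈ 0.25000
q(U) = -6*U (q(U) = (2*U)*(-3) = -6*U)
(q(M) + 10)*Z - 1*144 = (-6*(-5) + 10)*(1/4) - 1*144 = (30 + 10)*(1/4) - 144 = 40*(1/4) - 144 = 10 - 144 = -134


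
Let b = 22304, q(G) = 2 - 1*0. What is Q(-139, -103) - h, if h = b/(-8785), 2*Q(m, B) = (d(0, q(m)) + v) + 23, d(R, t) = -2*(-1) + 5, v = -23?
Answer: 106103/17570 ≈ 6.0389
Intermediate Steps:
q(G) = 2 (q(G) = 2 + 0 = 2)
d(R, t) = 7 (d(R, t) = 2 + 5 = 7)
Q(m, B) = 7/2 (Q(m, B) = ((7 - 23) + 23)/2 = (-16 + 23)/2 = (½)*7 = 7/2)
h = -22304/8785 (h = 22304/(-8785) = 22304*(-1/8785) = -22304/8785 ≈ -2.5389)
Q(-139, -103) - h = 7/2 - 1*(-22304/8785) = 7/2 + 22304/8785 = 106103/17570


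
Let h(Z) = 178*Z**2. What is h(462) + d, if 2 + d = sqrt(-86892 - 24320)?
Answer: 37993030 + 2*I*sqrt(27803) ≈ 3.7993e+7 + 333.48*I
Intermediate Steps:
d = -2 + 2*I*sqrt(27803) (d = -2 + sqrt(-86892 - 24320) = -2 + sqrt(-111212) = -2 + 2*I*sqrt(27803) ≈ -2.0 + 333.48*I)
h(462) + d = 178*462**2 + (-2 + 2*I*sqrt(27803)) = 178*213444 + (-2 + 2*I*sqrt(27803)) = 37993032 + (-2 + 2*I*sqrt(27803)) = 37993030 + 2*I*sqrt(27803)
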